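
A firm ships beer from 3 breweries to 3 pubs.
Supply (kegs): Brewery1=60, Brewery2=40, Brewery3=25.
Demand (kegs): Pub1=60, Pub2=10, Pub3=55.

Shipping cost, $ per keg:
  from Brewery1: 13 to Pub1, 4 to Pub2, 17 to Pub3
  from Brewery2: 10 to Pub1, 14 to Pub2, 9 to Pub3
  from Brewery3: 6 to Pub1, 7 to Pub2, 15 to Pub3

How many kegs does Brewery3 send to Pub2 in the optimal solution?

The minimum-cost plan:
  Brewery1 to Pub1: 35 × $13 = $455
  Brewery1 to Pub2: 10 × $4 = $40
  Brewery1 to Pub3: 15 × $17 = $255
  Brewery2 to Pub3: 40 × $9 = $360
  Brewery3 to Pub1: 25 × $6 = $150
Total cost = $1260.
The route Brewery3→Pub2 is not used.

0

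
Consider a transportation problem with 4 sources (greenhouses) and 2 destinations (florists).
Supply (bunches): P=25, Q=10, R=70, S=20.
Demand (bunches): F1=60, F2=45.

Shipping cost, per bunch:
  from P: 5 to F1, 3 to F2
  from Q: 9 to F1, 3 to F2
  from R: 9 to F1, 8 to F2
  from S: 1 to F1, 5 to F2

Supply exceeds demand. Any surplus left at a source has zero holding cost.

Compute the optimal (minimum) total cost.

An optimal shipping plan:
  P→F2: 25 × 3 = 75
  Q→F2: 10 × 3 = 30
  R→F1: 40 × 9 = 360
  R→F2: 10 × 8 = 80
  S→F1: 20 × 1 = 20
Total = 75 + 30 + 360 + 80 + 20 = 565.
(Supply check: P ships 25; Q ships 10; R ships 50; S ships 20.)

565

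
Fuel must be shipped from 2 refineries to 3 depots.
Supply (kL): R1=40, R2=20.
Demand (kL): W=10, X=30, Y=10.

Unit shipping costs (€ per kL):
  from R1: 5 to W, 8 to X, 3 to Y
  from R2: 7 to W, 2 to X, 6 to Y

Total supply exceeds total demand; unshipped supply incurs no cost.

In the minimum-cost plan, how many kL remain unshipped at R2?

An optimal plan:
  R1→W: 10 kL
  R1→X: 10 kL
  R1→Y: 10 kL
  R2→X: 20 kL
Total cost = €200.
R2 ships 20 of its 20, leaving 0.

0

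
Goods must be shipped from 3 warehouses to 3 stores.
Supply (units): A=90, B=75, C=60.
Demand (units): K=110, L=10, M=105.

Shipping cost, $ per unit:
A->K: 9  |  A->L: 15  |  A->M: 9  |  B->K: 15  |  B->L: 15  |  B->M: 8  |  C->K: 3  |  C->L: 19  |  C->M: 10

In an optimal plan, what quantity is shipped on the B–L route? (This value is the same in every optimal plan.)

Optimal shipments:
  A to K: 50 × $9 = $450
  A to L: 10 × $15 = $150
  A to M: 30 × $9 = $270
  B to M: 75 × $8 = $600
  C to K: 60 × $3 = $180
Total cost = $1650.
The route B→L is not used.

0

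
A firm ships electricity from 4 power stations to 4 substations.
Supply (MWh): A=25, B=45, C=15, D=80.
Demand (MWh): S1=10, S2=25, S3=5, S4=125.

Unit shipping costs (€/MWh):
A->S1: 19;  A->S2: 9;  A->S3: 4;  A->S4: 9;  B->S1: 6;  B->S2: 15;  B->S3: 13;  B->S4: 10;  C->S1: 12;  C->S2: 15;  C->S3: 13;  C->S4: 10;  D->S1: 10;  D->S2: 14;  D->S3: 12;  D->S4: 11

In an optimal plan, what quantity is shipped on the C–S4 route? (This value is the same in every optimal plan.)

15

The minimum-cost plan:
  A→S2: 20 × €9 = €180
  A→S3: 5 × €4 = €20
  B→S1: 10 × €6 = €60
  B→S4: 35 × €10 = €350
  C→S4: 15 × €10 = €150
  D→S2: 5 × €14 = €70
  D→S4: 75 × €11 = €825
Total cost = €1655.
So C→S4 carries 15 MWh.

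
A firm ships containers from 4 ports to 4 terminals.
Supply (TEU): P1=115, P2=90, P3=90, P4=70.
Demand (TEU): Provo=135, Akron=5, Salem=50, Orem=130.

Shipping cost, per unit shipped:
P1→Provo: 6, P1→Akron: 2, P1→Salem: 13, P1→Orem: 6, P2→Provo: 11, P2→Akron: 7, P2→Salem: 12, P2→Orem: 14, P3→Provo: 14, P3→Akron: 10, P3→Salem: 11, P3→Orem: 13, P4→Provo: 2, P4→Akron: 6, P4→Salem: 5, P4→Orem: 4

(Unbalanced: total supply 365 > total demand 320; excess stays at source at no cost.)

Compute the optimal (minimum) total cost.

2325

A cheapest plan:
  P1->Orem: 115 × 6 = 690
  P2->Provo: 65 × 11 = 715
  P2->Akron: 5 × 7 = 35
  P3->Salem: 50 × 11 = 550
  P3->Orem: 15 × 13 = 195
  P4->Provo: 70 × 2 = 140
Total = 690 + 715 + 35 + 550 + 195 + 140 = 2325.
(Supply check: P1 ships 115; P2 ships 70; P3 ships 65; P4 ships 70.)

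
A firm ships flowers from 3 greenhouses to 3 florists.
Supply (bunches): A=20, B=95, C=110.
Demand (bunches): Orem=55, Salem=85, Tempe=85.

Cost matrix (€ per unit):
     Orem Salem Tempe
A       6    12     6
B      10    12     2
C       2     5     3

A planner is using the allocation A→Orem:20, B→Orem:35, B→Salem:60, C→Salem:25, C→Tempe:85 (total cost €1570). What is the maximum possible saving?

Current plan cost = 20·6 + 35·10 + 60·12 + 25·5 + 85·3 = €1570.
Optimal plan:
  A–Orem: 20 × €6 = €120
  B–Salem: 10 × €12 = €120
  B–Tempe: 85 × €2 = €170
  C–Orem: 35 × €2 = €70
  C–Salem: 75 × €5 = €375
Optimal cost = €855.
Saving = 1570 − 855 = €715.

715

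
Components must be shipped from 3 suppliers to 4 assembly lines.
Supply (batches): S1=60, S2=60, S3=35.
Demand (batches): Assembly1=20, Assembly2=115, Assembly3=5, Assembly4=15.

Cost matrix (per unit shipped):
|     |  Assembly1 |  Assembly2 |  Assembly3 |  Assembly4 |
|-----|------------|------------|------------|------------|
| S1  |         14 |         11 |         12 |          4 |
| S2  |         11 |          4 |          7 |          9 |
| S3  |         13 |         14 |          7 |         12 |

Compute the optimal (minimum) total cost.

1230

Optimal allocation:
  S1–Assembly2: 45 × 11 = 495
  S1–Assembly4: 15 × 4 = 60
  S2–Assembly2: 60 × 4 = 240
  S3–Assembly1: 20 × 13 = 260
  S3–Assembly2: 10 × 14 = 140
  S3–Assembly3: 5 × 7 = 35
Total = 495 + 60 + 240 + 260 + 140 + 35 = 1230.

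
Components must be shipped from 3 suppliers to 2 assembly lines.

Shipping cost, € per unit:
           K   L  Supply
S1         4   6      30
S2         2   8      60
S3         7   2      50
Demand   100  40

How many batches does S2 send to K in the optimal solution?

Optimal shipments:
  S1–K: 30 batches
  S2–K: 60 batches
  S3–K: 10 batches
  S3–L: 40 batches
Total cost = €390.
So S2→K carries 60 batches.

60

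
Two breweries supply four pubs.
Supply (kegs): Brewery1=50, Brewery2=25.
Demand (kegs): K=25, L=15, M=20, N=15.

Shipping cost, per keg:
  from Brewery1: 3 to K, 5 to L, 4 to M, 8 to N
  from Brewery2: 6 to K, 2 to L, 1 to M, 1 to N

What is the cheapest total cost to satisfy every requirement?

215

A cheapest plan:
  Brewery1→K: 25 × 3 = 75
  Brewery1→L: 15 × 5 = 75
  Brewery1→M: 10 × 4 = 40
  Brewery2→M: 10 × 1 = 10
  Brewery2→N: 15 × 1 = 15
Total = 75 + 75 + 40 + 10 + 15 = 215.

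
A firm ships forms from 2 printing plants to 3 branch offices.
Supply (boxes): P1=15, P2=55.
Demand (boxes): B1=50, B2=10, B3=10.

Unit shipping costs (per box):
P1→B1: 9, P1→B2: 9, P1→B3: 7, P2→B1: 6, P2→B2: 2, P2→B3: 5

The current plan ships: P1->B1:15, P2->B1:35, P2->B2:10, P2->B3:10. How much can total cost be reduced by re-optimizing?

10

Current plan cost = 15·9 + 35·6 + 10·2 + 10·5 = 415.
Optimal plan:
  P1→B1: 5 × 9 = 45
  P1→B3: 10 × 7 = 70
  P2→B1: 45 × 6 = 270
  P2→B2: 10 × 2 = 20
Optimal cost = 405.
Saving = 415 − 405 = 10.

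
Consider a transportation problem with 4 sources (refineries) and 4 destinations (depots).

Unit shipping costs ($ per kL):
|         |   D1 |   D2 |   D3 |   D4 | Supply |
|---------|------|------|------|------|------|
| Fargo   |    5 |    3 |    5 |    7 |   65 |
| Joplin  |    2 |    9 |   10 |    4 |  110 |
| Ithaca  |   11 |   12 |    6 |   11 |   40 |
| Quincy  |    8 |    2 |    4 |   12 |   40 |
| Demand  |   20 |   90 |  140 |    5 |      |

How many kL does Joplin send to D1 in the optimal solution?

Solving gives:
  Fargo->D2: 65 × $3 = $195
  Joplin->D1: 20 × $2 = $40
  Joplin->D3: 85 × $10 = $850
  Joplin->D4: 5 × $4 = $20
  Ithaca->D3: 40 × $6 = $240
  Quincy->D2: 25 × $2 = $50
  Quincy->D3: 15 × $4 = $60
Total cost = $1455.
So Joplin→D1 carries 20 kL.

20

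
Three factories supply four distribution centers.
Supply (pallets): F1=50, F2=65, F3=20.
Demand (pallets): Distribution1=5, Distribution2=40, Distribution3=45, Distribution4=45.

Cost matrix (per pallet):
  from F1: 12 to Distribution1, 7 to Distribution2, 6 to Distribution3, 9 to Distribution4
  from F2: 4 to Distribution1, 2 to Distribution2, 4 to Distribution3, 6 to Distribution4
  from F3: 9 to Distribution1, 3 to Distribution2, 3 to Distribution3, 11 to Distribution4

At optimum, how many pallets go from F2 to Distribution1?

5

Solving gives:
  F1->Distribution3: 25 × 6 = 150
  F1->Distribution4: 25 × 9 = 225
  F2->Distribution1: 5 × 4 = 20
  F2->Distribution2: 40 × 2 = 80
  F2->Distribution4: 20 × 6 = 120
  F3->Distribution3: 20 × 3 = 60
Total cost = 655.
So F2→Distribution1 carries 5 pallets.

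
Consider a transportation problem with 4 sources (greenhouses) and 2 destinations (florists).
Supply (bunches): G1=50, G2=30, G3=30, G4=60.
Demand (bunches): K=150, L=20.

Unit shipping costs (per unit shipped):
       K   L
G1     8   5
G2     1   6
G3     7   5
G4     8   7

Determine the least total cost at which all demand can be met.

One minimum-cost allocation:
  G1->K: 30 × 8 = 240
  G1->L: 20 × 5 = 100
  G2->K: 30 × 1 = 30
  G3->K: 30 × 7 = 210
  G4->K: 60 × 8 = 480
Total = 240 + 100 + 30 + 210 + 480 = 1060.
(Supply check: G1 ships 50; G2 ships 30; G3 ships 30; G4 ships 60.)

1060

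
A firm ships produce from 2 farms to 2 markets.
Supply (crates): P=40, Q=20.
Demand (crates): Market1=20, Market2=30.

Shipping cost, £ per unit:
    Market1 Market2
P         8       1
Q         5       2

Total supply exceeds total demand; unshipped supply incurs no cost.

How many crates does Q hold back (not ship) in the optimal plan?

0

An optimal plan:
  P→Market2: 30 crates
  Q→Market1: 20 crates
Total cost = £130.
Q ships 20 of its 20, leaving 0.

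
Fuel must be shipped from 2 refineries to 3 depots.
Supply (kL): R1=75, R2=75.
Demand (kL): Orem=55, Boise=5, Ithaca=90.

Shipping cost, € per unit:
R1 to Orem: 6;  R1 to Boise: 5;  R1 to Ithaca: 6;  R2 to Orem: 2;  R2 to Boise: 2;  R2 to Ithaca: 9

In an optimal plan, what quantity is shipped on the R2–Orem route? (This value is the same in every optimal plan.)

55

Optimal shipments:
  R1->Ithaca: 75 × €6 = €450
  R2->Orem: 55 × €2 = €110
  R2->Boise: 5 × €2 = €10
  R2->Ithaca: 15 × €9 = €135
Total cost = €705.
So R2→Orem carries 55 kL.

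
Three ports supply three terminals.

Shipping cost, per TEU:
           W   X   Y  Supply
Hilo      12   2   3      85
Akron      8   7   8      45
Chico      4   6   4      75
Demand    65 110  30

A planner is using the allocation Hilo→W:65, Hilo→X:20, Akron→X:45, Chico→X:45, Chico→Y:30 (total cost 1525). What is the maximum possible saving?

Current plan cost = 65·12 + 20·2 + 45·7 + 45·6 + 30·4 = 1525.
Optimal plan:
  Hilo–X: 85 TEU
  Akron–W: 20 TEU
  Akron–X: 25 TEU
  Chico–W: 45 TEU
  Chico–Y: 30 TEU
Optimal cost = 805.
Saving = 1525 − 805 = 720.

720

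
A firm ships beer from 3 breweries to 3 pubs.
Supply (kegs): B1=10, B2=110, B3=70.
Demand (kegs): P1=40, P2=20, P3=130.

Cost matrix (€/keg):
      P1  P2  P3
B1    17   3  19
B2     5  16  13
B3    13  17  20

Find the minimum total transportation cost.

One minimum-cost allocation:
  B1 to P2: 10 kegs
  B2 to P1: 40 kegs
  B2 to P3: 70 kegs
  B3 to P2: 10 kegs
  B3 to P3: 60 kegs
Total cost = €2510.
(Supply check: B1 ships 10; B2 ships 110; B3 ships 70.)

2510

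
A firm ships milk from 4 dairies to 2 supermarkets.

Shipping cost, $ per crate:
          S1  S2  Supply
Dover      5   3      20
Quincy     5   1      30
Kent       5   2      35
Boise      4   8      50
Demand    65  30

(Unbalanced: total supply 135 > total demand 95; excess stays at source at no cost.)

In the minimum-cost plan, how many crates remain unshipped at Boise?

An optimal plan:
  Quincy->S2: 30 crates
  Kent->S1: 15 crates
  Boise->S1: 50 crates
Total cost = $305.
Boise ships 50 of its 50, leaving 0.

0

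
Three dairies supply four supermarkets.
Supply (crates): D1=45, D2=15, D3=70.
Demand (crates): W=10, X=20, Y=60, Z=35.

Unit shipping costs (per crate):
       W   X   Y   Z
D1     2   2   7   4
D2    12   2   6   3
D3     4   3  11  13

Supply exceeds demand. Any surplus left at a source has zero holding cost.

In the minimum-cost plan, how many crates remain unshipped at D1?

0

Minimum-cost shipments:
  D1→Y: 25 crates
  D1→Z: 20 crates
  D2→Z: 15 crates
  D3→W: 10 crates
  D3→X: 20 crates
  D3→Y: 35 crates
Total cost = 785.
D1 ships 45 of its 45, leaving 0.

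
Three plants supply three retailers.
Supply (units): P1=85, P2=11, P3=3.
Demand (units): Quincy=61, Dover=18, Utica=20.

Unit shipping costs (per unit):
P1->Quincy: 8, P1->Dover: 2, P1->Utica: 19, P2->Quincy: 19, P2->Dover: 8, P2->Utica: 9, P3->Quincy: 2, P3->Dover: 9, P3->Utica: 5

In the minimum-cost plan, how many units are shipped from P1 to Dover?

The minimum-cost plan:
  P1→Quincy: 61 units
  P1→Dover: 18 units
  P1→Utica: 6 units
  P2→Utica: 11 units
  P3→Utica: 3 units
Total cost = 752.
So P1→Dover carries 18 units.

18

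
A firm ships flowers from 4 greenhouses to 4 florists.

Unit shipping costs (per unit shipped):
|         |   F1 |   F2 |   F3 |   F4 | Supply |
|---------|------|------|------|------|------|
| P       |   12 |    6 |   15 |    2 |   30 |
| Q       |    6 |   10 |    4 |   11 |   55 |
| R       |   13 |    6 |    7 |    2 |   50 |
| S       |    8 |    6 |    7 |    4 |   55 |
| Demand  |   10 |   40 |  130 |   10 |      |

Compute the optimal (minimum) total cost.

An optimal shipping plan:
  P to F2: 20 bunches
  P to F4: 10 bunches
  Q to F3: 55 bunches
  R to F3: 50 bunches
  S to F1: 10 bunches
  S to F2: 20 bunches
  S to F3: 25 bunches
Total cost = 1085.

1085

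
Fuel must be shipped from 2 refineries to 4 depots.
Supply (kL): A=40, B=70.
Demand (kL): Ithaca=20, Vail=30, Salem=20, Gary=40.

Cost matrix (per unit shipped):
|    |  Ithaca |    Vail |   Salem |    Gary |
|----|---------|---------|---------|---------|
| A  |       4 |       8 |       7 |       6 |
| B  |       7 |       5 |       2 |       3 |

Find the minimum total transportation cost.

One minimum-cost allocation:
  A→Ithaca: 20 × 4 = 80
  A→Vail: 20 × 8 = 160
  B→Vail: 10 × 5 = 50
  B→Salem: 20 × 2 = 40
  B→Gary: 40 × 3 = 120
Total = 80 + 160 + 50 + 40 + 120 = 450.
(Supply check: A ships 40; B ships 70.)

450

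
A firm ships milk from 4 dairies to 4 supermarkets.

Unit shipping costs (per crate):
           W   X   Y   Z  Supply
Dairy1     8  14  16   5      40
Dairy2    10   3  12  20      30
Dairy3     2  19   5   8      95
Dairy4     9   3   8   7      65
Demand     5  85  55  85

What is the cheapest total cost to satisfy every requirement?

1090

A cheapest plan:
  Dairy1 to Z: 40 × 5 = 200
  Dairy2 to X: 30 × 3 = 90
  Dairy3 to W: 5 × 2 = 10
  Dairy3 to Y: 55 × 5 = 275
  Dairy3 to Z: 35 × 8 = 280
  Dairy4 to X: 55 × 3 = 165
  Dairy4 to Z: 10 × 7 = 70
Total = 200 + 90 + 10 + 275 + 280 + 165 + 70 = 1090.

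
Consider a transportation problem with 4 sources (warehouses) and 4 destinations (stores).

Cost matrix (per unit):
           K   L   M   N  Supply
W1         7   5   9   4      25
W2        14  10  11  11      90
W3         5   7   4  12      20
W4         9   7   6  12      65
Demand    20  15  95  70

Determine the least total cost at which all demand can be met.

1565

An optimal shipping plan:
  W1->N: 25 × 4 = 100
  W2->L: 15 × 10 = 150
  W2->M: 30 × 11 = 330
  W2->N: 45 × 11 = 495
  W3->K: 20 × 5 = 100
  W4->M: 65 × 6 = 390
Total = 100 + 150 + 330 + 495 + 100 + 390 = 1565.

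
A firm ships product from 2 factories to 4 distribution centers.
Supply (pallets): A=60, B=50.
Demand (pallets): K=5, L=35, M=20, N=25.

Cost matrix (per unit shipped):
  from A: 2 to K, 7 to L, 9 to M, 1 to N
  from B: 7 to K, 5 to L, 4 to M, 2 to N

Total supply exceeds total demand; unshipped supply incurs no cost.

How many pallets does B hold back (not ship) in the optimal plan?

0

An optimal plan:
  A–K: 5 pallets
  A–L: 5 pallets
  A–N: 25 pallets
  B–L: 30 pallets
  B–M: 20 pallets
Total cost = 300.
B ships 50 of its 50, leaving 0.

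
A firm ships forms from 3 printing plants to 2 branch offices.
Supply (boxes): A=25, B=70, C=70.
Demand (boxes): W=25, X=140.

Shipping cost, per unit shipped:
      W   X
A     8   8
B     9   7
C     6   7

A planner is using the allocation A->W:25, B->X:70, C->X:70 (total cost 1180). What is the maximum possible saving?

25

Current plan cost = 25·8 + 70·7 + 70·7 = 1180.
Optimal plan:
  A to X: 25 × 8 = 200
  B to X: 70 × 7 = 490
  C to W: 25 × 6 = 150
  C to X: 45 × 7 = 315
Optimal cost = 1155.
Saving = 1180 − 1155 = 25.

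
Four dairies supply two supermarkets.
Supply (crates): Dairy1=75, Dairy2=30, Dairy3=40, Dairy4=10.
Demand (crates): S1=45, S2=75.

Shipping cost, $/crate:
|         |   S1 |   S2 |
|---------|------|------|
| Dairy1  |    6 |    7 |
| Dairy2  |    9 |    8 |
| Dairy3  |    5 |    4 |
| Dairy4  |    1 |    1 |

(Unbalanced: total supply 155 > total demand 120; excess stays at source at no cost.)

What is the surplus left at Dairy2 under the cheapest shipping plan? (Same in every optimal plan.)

Minimum-cost shipments:
  Dairy1→S1: 45 × $6 = $270
  Dairy1→S2: 25 × $7 = $175
  Dairy3→S2: 40 × $4 = $160
  Dairy4→S2: 10 × $1 = $10
Total cost = $615.
Dairy2 ships 0 of its 30, leaving 30.

30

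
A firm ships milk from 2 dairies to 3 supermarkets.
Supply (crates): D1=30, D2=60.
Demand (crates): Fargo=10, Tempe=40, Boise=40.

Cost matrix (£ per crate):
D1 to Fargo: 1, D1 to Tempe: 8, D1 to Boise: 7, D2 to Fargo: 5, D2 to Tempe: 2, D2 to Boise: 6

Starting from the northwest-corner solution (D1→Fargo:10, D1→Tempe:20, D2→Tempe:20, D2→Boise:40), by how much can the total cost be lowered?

Current plan cost = 10·1 + 20·8 + 20·2 + 40·6 = £450.
Optimal plan:
  D1 to Fargo: 10 × £1 = £10
  D1 to Boise: 20 × £7 = £140
  D2 to Tempe: 40 × £2 = £80
  D2 to Boise: 20 × £6 = £120
Optimal cost = £350.
Saving = 450 − 350 = £100.

100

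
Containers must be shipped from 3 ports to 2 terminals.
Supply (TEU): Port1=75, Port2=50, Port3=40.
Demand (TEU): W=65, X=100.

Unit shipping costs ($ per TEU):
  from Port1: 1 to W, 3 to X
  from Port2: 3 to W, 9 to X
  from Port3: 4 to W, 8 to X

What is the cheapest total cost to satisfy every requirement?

One minimum-cost allocation:
  Port1->X: 75 × $3 = $225
  Port2->W: 50 × $3 = $150
  Port3->W: 15 × $4 = $60
  Port3->X: 25 × $8 = $200
Total = 225 + 150 + 60 + 200 = $635.

635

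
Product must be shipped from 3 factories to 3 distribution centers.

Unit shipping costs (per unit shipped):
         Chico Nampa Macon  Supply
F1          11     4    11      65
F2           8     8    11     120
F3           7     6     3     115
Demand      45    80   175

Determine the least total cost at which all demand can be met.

One minimum-cost allocation:
  F1->Nampa: 65 × 4 = 260
  F2->Chico: 45 × 8 = 360
  F2->Nampa: 15 × 8 = 120
  F2->Macon: 60 × 11 = 660
  F3->Macon: 115 × 3 = 345
Total = 260 + 360 + 120 + 660 + 345 = 1745.

1745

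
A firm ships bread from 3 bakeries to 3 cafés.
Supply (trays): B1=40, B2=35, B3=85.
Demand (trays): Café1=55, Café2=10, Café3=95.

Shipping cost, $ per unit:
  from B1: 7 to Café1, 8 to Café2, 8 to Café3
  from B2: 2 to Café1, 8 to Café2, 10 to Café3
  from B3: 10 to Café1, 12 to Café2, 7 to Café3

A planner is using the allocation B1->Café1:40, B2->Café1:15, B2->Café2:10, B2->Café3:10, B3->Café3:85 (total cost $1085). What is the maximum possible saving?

120

Current plan cost = 40·7 + 15·2 + 10·8 + 10·10 + 85·7 = $1085.
Optimal plan:
  B1 to Café1: 20 trays
  B1 to Café2: 10 trays
  B1 to Café3: 10 trays
  B2 to Café1: 35 trays
  B3 to Café3: 85 trays
Optimal cost = $965.
Saving = 1085 − 965 = $120.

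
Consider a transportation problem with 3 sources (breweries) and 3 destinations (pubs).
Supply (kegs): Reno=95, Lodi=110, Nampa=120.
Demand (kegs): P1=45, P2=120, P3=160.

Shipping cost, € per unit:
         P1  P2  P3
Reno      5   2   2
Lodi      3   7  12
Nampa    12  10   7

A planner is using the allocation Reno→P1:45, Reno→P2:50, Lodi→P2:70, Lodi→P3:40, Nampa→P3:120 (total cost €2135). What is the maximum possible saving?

Current plan cost = 45·5 + 50·2 + 70·7 + 40·12 + 120·7 = €2135.
Optimal plan:
  Reno–P2: 55 × €2 = €110
  Reno–P3: 40 × €2 = €80
  Lodi–P1: 45 × €3 = €135
  Lodi–P2: 65 × €7 = €455
  Nampa–P3: 120 × €7 = €840
Optimal cost = €1620.
Saving = 2135 − 1620 = €515.

515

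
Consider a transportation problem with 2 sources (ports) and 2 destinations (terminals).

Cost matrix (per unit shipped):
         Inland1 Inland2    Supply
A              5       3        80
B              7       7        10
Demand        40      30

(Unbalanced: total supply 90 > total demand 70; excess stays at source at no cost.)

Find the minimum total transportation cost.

290

One minimum-cost allocation:
  A→Inland1: 40 × 5 = 200
  A→Inland2: 30 × 3 = 90
Total = 200 + 90 = 290.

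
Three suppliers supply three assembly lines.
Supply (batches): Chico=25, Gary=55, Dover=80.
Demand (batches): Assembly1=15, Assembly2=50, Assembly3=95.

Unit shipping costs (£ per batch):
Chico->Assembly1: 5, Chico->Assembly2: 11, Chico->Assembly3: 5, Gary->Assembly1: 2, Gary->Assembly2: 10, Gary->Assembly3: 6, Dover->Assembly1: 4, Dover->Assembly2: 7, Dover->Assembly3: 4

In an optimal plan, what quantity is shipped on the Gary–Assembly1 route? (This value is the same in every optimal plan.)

15

Optimal shipments:
  Chico to Assembly3: 25 × £5 = £125
  Gary to Assembly1: 15 × £2 = £30
  Gary to Assembly3: 40 × £6 = £240
  Dover to Assembly2: 50 × £7 = £350
  Dover to Assembly3: 30 × £4 = £120
Total cost = £865.
So Gary→Assembly1 carries 15 batches.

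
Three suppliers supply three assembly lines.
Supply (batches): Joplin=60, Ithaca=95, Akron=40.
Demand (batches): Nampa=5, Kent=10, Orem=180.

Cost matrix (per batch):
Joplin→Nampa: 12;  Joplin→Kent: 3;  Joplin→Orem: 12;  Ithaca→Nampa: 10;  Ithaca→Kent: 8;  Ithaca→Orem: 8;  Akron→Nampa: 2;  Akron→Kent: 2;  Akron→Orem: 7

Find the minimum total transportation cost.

1645

One minimum-cost allocation:
  Joplin->Kent: 10 × 3 = 30
  Joplin->Orem: 50 × 12 = 600
  Ithaca->Orem: 95 × 8 = 760
  Akron->Nampa: 5 × 2 = 10
  Akron->Orem: 35 × 7 = 245
Total = 30 + 600 + 760 + 10 + 245 = 1645.
(Supply check: Joplin ships 60; Ithaca ships 95; Akron ships 40.)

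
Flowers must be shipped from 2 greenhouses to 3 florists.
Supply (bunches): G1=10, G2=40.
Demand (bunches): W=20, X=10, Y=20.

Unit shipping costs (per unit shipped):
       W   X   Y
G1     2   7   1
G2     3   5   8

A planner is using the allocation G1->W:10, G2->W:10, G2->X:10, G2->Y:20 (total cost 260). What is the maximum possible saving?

Current plan cost = 10·2 + 10·3 + 10·5 + 20·8 = 260.
Optimal plan:
  G1–Y: 10 × 1 = 10
  G2–W: 20 × 3 = 60
  G2–X: 10 × 5 = 50
  G2–Y: 10 × 8 = 80
Optimal cost = 200.
Saving = 260 − 200 = 60.

60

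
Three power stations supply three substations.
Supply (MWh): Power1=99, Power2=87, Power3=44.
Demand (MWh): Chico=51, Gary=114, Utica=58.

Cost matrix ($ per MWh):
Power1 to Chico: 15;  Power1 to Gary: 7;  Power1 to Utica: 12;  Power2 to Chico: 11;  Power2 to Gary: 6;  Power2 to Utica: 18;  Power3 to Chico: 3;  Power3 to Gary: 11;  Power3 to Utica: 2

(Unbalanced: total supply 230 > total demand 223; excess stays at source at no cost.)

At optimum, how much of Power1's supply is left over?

An optimal plan:
  Power1→Gary: 78 × $7 = $546
  Power1→Utica: 14 × $12 = $168
  Power2→Chico: 51 × $11 = $561
  Power2→Gary: 36 × $6 = $216
  Power3→Utica: 44 × $2 = $88
Total cost = $1579.
Power1 ships 92 of its 99, leaving 7.

7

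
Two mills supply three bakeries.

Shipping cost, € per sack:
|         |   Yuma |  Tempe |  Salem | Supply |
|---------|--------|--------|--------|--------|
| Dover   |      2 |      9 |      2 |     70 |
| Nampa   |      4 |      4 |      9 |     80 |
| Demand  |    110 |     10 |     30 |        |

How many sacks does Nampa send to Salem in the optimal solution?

0

Solving gives:
  Dover to Yuma: 40 × €2 = €80
  Dover to Salem: 30 × €2 = €60
  Nampa to Yuma: 70 × €4 = €280
  Nampa to Tempe: 10 × €4 = €40
Total cost = €460.
The route Nampa→Salem is not used.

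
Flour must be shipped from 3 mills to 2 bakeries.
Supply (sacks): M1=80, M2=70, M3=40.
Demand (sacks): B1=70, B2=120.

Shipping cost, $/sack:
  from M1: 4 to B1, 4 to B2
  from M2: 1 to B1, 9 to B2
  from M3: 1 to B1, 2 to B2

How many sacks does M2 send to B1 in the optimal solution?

Solving gives:
  M1→B2: 80 × $4 = $320
  M2→B1: 70 × $1 = $70
  M3→B2: 40 × $2 = $80
Total cost = $470.
So M2→B1 carries 70 sacks.

70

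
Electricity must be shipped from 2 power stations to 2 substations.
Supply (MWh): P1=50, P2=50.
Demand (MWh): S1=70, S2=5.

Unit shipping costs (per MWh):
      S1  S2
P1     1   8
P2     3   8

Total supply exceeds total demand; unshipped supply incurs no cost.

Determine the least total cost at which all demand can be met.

An optimal shipping plan:
  P1→S1: 50 × 1 = 50
  P2→S1: 20 × 3 = 60
  P2→S2: 5 × 8 = 40
Total = 50 + 60 + 40 = 150.

150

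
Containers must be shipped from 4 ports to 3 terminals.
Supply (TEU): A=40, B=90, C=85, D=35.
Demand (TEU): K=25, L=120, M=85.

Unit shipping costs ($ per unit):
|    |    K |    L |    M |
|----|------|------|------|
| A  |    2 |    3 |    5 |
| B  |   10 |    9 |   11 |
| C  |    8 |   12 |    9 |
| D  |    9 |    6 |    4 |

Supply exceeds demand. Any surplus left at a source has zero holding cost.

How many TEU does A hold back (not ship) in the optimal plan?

An optimal plan:
  A–L: 40 × $3 = $120
  B–L: 80 × $9 = $720
  C–K: 25 × $8 = $200
  C–M: 50 × $9 = $450
  D–M: 35 × $4 = $140
Total cost = $1630.
A ships 40 of its 40, leaving 0.

0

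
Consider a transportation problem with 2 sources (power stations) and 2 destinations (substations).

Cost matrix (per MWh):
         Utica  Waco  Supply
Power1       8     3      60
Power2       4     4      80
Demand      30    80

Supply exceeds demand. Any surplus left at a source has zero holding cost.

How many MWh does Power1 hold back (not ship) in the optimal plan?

0

An optimal plan:
  Power1–Waco: 60 × 3 = 180
  Power2–Utica: 30 × 4 = 120
  Power2–Waco: 20 × 4 = 80
Total cost = 380.
Power1 ships 60 of its 60, leaving 0.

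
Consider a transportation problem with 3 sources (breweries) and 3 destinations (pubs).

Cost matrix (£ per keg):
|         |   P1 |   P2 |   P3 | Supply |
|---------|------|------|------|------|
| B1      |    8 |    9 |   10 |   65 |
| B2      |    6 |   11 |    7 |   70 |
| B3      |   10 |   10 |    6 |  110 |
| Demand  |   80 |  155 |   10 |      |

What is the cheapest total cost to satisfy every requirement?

2055

An optimal shipping plan:
  B1 to P1: 10 × £8 = £80
  B1 to P2: 55 × £9 = £495
  B2 to P1: 70 × £6 = £420
  B3 to P2: 100 × £10 = £1000
  B3 to P3: 10 × £6 = £60
Total = 80 + 495 + 420 + 1000 + 60 = £2055.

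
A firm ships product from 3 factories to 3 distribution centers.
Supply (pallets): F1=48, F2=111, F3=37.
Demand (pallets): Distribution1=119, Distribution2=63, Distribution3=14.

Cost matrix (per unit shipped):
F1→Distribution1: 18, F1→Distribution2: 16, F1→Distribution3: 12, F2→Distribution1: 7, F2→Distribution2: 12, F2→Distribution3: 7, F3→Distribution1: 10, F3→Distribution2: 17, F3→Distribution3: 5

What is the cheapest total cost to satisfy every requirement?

Optimal allocation:
  F1 to Distribution2: 48 × 16 = 768
  F2 to Distribution1: 96 × 7 = 672
  F2 to Distribution2: 15 × 12 = 180
  F3 to Distribution1: 23 × 10 = 230
  F3 to Distribution3: 14 × 5 = 70
Total = 768 + 672 + 180 + 230 + 70 = 1920.
(Supply check: F1 ships 48; F2 ships 111; F3 ships 37.)

1920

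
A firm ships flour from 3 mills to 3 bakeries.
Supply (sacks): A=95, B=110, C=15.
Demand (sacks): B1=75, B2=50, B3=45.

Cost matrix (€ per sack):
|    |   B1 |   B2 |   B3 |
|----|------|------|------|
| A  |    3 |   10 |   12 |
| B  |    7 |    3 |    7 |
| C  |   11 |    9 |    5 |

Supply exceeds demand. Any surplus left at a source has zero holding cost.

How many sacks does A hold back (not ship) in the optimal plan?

Minimum-cost shipments:
  A→B1: 75 × €3 = €225
  B→B2: 50 × €3 = €150
  B→B3: 30 × €7 = €210
  C→B3: 15 × €5 = €75
Total cost = €660.
A ships 75 of its 95, leaving 20.

20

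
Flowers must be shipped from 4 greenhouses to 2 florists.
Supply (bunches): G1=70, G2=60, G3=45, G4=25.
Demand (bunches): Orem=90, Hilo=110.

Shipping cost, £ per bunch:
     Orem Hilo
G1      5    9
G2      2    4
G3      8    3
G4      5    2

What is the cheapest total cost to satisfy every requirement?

735

An optimal shipping plan:
  G1→Orem: 70 × £5 = £350
  G2→Orem: 20 × £2 = £40
  G2→Hilo: 40 × £4 = £160
  G3→Hilo: 45 × £3 = £135
  G4→Hilo: 25 × £2 = £50
Total = 350 + 40 + 160 + 135 + 50 = £735.
(Supply check: G1 ships 70; G2 ships 60; G3 ships 45; G4 ships 25.)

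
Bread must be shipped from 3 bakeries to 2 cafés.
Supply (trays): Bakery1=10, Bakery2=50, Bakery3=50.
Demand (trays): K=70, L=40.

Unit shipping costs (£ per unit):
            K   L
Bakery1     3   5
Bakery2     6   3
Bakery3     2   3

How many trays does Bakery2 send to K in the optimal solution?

10

The minimum-cost plan:
  Bakery1–K: 10 trays
  Bakery2–K: 10 trays
  Bakery2–L: 40 trays
  Bakery3–K: 50 trays
Total cost = £310.
So Bakery2→K carries 10 trays.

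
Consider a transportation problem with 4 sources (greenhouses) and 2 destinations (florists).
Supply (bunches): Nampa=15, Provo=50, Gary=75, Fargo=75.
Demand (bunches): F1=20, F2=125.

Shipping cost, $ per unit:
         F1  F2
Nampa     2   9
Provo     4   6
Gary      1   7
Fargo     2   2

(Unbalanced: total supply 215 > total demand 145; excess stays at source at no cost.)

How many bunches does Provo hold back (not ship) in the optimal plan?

0

An optimal plan:
  Provo to F2: 50 × $6 = $300
  Gary to F1: 20 × $1 = $20
  Fargo to F2: 75 × $2 = $150
Total cost = $470.
Provo ships 50 of its 50, leaving 0.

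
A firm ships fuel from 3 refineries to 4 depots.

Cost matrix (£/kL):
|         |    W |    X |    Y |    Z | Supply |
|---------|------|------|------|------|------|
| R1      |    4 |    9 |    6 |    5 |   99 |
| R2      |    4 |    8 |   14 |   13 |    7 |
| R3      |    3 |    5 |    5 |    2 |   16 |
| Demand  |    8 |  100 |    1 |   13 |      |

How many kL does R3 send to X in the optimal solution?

Solving gives:
  R1->W: 8 kL
  R1->X: 77 kL
  R1->Y: 1 kL
  R1->Z: 13 kL
  R2->X: 7 kL
  R3->X: 16 kL
Total cost = £932.
So R3→X carries 16 kL.

16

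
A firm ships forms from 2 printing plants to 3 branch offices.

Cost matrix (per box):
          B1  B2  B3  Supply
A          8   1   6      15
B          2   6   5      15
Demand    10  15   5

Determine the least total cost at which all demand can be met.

A cheapest plan:
  A–B2: 15 boxes
  B–B1: 10 boxes
  B–B3: 5 boxes
Total cost = 60.
(Supply check: A ships 15; B ships 15.)

60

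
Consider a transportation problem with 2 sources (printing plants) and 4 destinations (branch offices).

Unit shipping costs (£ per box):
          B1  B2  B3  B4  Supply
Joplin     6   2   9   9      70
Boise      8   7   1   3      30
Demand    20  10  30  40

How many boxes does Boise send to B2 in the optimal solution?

Optimal shipments:
  Joplin to B1: 20 × £6 = £120
  Joplin to B2: 10 × £2 = £20
  Joplin to B4: 40 × £9 = £360
  Boise to B3: 30 × £1 = £30
Total cost = £530.
The route Boise→B2 is not used.

0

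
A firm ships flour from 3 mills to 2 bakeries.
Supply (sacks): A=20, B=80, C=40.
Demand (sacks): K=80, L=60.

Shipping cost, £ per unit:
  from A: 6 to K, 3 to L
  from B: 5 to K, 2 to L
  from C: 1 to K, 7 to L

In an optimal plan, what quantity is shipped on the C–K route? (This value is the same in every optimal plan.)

Solving gives:
  A→K: 20 × £6 = £120
  B→K: 20 × £5 = £100
  B→L: 60 × £2 = £120
  C→K: 40 × £1 = £40
Total cost = £380.
So C→K carries 40 sacks.

40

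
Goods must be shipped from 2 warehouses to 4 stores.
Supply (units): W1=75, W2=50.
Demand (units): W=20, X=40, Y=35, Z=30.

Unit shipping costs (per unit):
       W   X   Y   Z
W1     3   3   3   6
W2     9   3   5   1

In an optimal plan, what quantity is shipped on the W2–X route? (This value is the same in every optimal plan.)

Solving gives:
  W1→W: 20 × 3 = 60
  W1→X: 20 × 3 = 60
  W1→Y: 35 × 3 = 105
  W2→X: 20 × 3 = 60
  W2→Z: 30 × 1 = 30
Total cost = 315.
So W2→X carries 20 units.

20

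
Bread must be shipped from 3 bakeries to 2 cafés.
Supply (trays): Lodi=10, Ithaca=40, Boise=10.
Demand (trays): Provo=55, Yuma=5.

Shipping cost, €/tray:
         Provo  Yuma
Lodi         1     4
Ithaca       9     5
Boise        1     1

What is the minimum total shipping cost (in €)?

360

One minimum-cost allocation:
  Lodi to Provo: 10 trays
  Ithaca to Provo: 35 trays
  Ithaca to Yuma: 5 trays
  Boise to Provo: 10 trays
Total cost = €360.
(Supply check: Lodi ships 10; Ithaca ships 40; Boise ships 10.)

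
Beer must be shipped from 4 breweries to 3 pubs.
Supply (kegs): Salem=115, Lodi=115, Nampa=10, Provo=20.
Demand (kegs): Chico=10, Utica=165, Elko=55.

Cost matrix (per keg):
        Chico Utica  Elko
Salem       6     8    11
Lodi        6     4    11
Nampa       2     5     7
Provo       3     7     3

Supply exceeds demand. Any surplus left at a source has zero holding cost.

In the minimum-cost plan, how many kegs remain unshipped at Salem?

30

Minimum-cost shipments:
  Salem to Chico: 10 kegs
  Salem to Utica: 50 kegs
  Salem to Elko: 25 kegs
  Lodi to Utica: 115 kegs
  Nampa to Elko: 10 kegs
  Provo to Elko: 20 kegs
Total cost = 1325.
Salem ships 85 of its 115, leaving 30.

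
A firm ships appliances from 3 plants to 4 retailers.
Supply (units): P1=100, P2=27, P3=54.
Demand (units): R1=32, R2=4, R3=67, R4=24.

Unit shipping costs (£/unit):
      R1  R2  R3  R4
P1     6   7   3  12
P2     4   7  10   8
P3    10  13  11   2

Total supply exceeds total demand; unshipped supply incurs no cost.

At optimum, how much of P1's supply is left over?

An optimal plan:
  P1–R1: 5 × £6 = £30
  P1–R2: 4 × £7 = £28
  P1–R3: 67 × £3 = £201
  P2–R1: 27 × £4 = £108
  P3–R4: 24 × £2 = £48
Total cost = £415.
P1 ships 76 of its 100, leaving 24.

24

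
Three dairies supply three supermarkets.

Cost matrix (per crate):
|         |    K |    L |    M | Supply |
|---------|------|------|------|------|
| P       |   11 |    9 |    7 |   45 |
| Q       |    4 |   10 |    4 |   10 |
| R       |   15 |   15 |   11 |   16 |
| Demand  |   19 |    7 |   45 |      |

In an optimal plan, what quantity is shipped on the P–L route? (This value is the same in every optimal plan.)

7

Solving gives:
  P→L: 7 × 9 = 63
  P→M: 38 × 7 = 266
  Q→K: 10 × 4 = 40
  R→K: 9 × 15 = 135
  R→M: 7 × 11 = 77
Total cost = 581.
So P→L carries 7 crates.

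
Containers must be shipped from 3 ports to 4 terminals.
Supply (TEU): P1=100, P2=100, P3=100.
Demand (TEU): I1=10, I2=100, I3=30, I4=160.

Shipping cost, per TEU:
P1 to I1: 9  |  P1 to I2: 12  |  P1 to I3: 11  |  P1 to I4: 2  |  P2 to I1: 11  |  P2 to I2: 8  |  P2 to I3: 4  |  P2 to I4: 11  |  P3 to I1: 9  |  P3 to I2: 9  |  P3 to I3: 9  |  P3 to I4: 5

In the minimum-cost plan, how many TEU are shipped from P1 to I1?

0

The minimum-cost plan:
  P1->I4: 100 × 2 = 200
  P2->I2: 70 × 8 = 560
  P2->I3: 30 × 4 = 120
  P3->I1: 10 × 9 = 90
  P3->I2: 30 × 9 = 270
  P3->I4: 60 × 5 = 300
Total cost = 1540.
The route P1→I1 is not used.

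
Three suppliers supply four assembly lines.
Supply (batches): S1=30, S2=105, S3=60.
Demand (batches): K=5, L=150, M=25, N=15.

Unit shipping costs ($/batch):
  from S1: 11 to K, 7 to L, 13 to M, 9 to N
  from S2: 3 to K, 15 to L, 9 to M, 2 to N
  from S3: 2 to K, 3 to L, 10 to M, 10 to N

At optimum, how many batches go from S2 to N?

Solving gives:
  S1->L: 30 × $7 = $210
  S2->K: 5 × $3 = $15
  S2->L: 60 × $15 = $900
  S2->M: 25 × $9 = $225
  S2->N: 15 × $2 = $30
  S3->L: 60 × $3 = $180
Total cost = $1560.
So S2→N carries 15 batches.

15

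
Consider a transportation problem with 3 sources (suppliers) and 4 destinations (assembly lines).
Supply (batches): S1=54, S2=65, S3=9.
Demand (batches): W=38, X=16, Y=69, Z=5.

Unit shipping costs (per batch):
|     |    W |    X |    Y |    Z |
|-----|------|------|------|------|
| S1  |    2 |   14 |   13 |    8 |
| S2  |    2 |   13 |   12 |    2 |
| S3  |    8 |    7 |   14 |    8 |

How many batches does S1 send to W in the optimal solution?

The minimum-cost plan:
  S1 to W: 38 × 2 = 76
  S1 to X: 7 × 14 = 98
  S1 to Y: 9 × 13 = 117
  S2 to Y: 60 × 12 = 720
  S2 to Z: 5 × 2 = 10
  S3 to X: 9 × 7 = 63
Total cost = 1084.
So S1→W carries 38 batches.

38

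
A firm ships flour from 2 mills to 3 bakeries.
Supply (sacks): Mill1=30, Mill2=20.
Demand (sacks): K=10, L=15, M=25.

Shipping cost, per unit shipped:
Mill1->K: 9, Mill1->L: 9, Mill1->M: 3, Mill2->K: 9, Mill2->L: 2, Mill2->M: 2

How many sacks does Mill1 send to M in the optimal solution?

20

The minimum-cost plan:
  Mill1→K: 10 × 9 = 90
  Mill1→M: 20 × 3 = 60
  Mill2→L: 15 × 2 = 30
  Mill2→M: 5 × 2 = 10
Total cost = 190.
So Mill1→M carries 20 sacks.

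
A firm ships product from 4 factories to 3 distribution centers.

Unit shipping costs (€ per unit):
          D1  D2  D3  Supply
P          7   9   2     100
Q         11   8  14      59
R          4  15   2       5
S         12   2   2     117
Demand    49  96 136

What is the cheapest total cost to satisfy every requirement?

1058

A cheapest plan:
  P->D3: 100 × €2 = €200
  Q->D1: 44 × €11 = €484
  Q->D2: 15 × €8 = €120
  R->D1: 5 × €4 = €20
  S->D2: 81 × €2 = €162
  S->D3: 36 × €2 = €72
Total = 200 + 484 + 120 + 20 + 162 + 72 = €1058.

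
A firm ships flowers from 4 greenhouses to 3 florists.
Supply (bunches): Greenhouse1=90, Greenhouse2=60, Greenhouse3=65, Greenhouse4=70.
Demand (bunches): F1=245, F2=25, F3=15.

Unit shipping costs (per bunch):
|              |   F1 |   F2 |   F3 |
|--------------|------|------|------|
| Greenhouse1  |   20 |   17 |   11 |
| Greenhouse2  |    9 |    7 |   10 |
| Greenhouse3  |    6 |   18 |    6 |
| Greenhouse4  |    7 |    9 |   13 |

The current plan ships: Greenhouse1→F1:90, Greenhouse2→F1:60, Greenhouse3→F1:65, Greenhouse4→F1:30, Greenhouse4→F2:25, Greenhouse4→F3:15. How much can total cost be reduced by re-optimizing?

Current plan cost = 90·20 + 60·9 + 65·6 + 30·7 + 25·9 + 15·13 = 3360.
Optimal plan:
  Greenhouse1 to F1: 50 × 20 = 1000
  Greenhouse1 to F2: 25 × 17 = 425
  Greenhouse1 to F3: 15 × 11 = 165
  Greenhouse2 to F1: 60 × 9 = 540
  Greenhouse3 to F1: 65 × 6 = 390
  Greenhouse4 to F1: 70 × 7 = 490
Optimal cost = 3010.
Saving = 3360 − 3010 = 350.

350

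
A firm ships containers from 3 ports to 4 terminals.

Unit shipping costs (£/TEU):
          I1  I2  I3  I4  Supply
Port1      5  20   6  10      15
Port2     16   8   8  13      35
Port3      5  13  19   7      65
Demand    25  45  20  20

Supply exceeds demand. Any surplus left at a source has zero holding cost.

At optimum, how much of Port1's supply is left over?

An optimal plan:
  Port1→I3: 15 × £6 = £90
  Port2→I2: 30 × £8 = £240
  Port2→I3: 5 × £8 = £40
  Port3→I1: 25 × £5 = £125
  Port3→I2: 15 × £13 = £195
  Port3→I4: 20 × £7 = £140
Total cost = £830.
Port1 ships 15 of its 15, leaving 0.

0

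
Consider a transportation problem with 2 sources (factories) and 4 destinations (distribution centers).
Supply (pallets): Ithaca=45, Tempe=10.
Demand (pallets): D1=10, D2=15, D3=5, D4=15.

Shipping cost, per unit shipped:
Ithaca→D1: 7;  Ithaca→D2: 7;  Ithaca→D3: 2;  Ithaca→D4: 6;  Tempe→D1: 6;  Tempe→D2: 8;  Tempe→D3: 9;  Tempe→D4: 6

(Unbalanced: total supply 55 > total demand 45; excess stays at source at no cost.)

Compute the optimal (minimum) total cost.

One minimum-cost allocation:
  Ithaca–D2: 15 × 7 = 105
  Ithaca–D3: 5 × 2 = 10
  Ithaca–D4: 15 × 6 = 90
  Tempe–D1: 10 × 6 = 60
Total = 105 + 10 + 90 + 60 = 265.

265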